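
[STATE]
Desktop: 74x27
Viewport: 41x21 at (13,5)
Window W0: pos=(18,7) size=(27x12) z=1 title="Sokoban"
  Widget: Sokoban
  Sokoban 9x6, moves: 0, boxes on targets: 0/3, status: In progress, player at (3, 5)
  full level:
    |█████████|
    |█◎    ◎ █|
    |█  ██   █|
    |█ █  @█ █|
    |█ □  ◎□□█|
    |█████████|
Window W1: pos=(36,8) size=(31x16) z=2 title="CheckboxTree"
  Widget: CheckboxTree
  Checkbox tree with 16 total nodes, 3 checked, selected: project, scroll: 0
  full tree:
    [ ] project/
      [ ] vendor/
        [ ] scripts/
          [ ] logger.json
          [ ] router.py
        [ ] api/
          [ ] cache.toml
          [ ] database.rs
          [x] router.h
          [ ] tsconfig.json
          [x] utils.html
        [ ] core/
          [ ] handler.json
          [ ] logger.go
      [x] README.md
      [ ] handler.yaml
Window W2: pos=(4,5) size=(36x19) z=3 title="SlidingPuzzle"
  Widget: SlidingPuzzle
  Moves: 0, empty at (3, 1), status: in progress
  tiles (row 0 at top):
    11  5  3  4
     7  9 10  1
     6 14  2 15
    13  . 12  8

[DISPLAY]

━━━━━━━━━━━━━━━━━━━━━━━━━━┓              
Puzzle                    ┃              
──────────────────────────┨━━━━┓         
──┬────┬────┐             ┃━━━━━━━━━━━━━━
5 │  3 │  4 │             ┃eckboxTree    
──┼────┼────┤             ┃──────────────
9 │ 10 │  1 │             ┃] project/    
──┼────┼────┤             ┃[-] vendor/   
4 │  2 │ 15 │             ┃  [ ] scripts/
──┼────┼────┤             ┃    [ ] logger
  │ 12 │  8 │             ┃    [ ] router
──┴────┴────┘             ┃  [-] api/    
                          ┃    [ ] cache.
                          ┃    [ ] databa
                          ┃    [x] router
                          ┃    [ ] tsconf
                          ┃    [x] utils.
                          ┃  [ ] core/   
━━━━━━━━━━━━━━━━━━━━━━━━━━┛━━━━━━━━━━━━━━
                                         
                                         


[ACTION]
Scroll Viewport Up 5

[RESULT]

                                         
                                         
                                         
                                         
                                         
━━━━━━━━━━━━━━━━━━━━━━━━━━┓              
Puzzle                    ┃              
──────────────────────────┨━━━━┓         
──┬────┬────┐             ┃━━━━━━━━━━━━━━
5 │  3 │  4 │             ┃eckboxTree    
──┼────┼────┤             ┃──────────────
9 │ 10 │  1 │             ┃] project/    
──┼────┼────┤             ┃[-] vendor/   
4 │  2 │ 15 │             ┃  [ ] scripts/
──┼────┼────┤             ┃    [ ] logger
  │ 12 │  8 │             ┃    [ ] router
──┴────┴────┘             ┃  [-] api/    
                          ┃    [ ] cache.
                          ┃    [ ] databa
                          ┃    [x] router
                          ┃    [ ] tsconf


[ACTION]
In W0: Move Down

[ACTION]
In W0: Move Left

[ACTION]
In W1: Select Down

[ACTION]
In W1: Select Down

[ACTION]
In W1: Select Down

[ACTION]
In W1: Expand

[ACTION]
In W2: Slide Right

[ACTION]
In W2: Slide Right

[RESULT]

                                         
                                         
                                         
                                         
                                         
━━━━━━━━━━━━━━━━━━━━━━━━━━┓              
Puzzle                    ┃              
──────────────────────────┨━━━━┓         
──┬────┬────┐             ┃━━━━━━━━━━━━━━
5 │  3 │  4 │             ┃eckboxTree    
──┼────┼────┤             ┃──────────────
9 │ 10 │  1 │             ┃] project/    
──┼────┼────┤             ┃[-] vendor/   
4 │  2 │ 15 │             ┃  [ ] scripts/
──┼────┼────┤             ┃    [ ] logger
3 │ 12 │  8 │             ┃    [ ] router
──┴────┴────┘             ┃  [-] api/    
                          ┃    [ ] cache.
                          ┃    [ ] databa
                          ┃    [x] router
                          ┃    [ ] tsconf


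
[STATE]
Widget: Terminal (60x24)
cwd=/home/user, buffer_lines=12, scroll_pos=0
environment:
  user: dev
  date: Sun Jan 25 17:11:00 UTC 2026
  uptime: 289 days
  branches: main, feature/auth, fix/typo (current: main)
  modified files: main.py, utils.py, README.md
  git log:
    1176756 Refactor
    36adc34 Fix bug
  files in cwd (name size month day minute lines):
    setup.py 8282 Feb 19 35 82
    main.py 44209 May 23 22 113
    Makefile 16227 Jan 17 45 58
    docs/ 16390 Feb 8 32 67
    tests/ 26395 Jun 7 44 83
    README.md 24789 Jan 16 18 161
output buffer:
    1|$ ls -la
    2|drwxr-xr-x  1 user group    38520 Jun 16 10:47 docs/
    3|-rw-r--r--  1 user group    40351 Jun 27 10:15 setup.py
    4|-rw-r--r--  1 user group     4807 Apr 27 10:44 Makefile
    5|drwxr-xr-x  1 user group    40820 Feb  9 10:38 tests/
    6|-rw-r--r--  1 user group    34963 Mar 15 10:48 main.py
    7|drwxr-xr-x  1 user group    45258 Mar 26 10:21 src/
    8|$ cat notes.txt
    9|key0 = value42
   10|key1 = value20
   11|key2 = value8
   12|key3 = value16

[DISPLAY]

$ ls -la                                                    
drwxr-xr-x  1 user group    38520 Jun 16 10:47 docs/        
-rw-r--r--  1 user group    40351 Jun 27 10:15 setup.py     
-rw-r--r--  1 user group     4807 Apr 27 10:44 Makefile     
drwxr-xr-x  1 user group    40820 Feb  9 10:38 tests/       
-rw-r--r--  1 user group    34963 Mar 15 10:48 main.py      
drwxr-xr-x  1 user group    45258 Mar 26 10:21 src/         
$ cat notes.txt                                             
key0 = value42                                              
key1 = value20                                              
key2 = value8                                               
key3 = value16                                              
$ █                                                         
                                                            
                                                            
                                                            
                                                            
                                                            
                                                            
                                                            
                                                            
                                                            
                                                            
                                                            


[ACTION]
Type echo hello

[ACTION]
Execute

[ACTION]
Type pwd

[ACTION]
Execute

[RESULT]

$ ls -la                                                    
drwxr-xr-x  1 user group    38520 Jun 16 10:47 docs/        
-rw-r--r--  1 user group    40351 Jun 27 10:15 setup.py     
-rw-r--r--  1 user group     4807 Apr 27 10:44 Makefile     
drwxr-xr-x  1 user group    40820 Feb  9 10:38 tests/       
-rw-r--r--  1 user group    34963 Mar 15 10:48 main.py      
drwxr-xr-x  1 user group    45258 Mar 26 10:21 src/         
$ cat notes.txt                                             
key0 = value42                                              
key1 = value20                                              
key2 = value8                                               
key3 = value16                                              
$ echo hello                                                
hello                                                       
$ pwd                                                       
/home/user                                                  
$ █                                                         
                                                            
                                                            
                                                            
                                                            
                                                            
                                                            
                                                            


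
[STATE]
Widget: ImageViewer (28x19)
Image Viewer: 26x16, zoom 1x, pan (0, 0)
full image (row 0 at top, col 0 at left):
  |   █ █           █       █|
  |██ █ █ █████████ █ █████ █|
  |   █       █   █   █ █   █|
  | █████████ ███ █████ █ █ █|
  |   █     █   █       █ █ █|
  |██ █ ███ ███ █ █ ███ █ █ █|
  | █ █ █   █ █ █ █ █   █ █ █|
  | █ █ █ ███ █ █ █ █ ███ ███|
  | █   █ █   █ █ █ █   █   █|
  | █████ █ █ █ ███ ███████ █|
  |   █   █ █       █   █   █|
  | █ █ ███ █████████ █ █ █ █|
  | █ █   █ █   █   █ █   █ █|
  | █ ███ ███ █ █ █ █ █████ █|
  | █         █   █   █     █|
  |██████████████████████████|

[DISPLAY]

   █ █           █       █  
██ █ █ █████████ █ █████ █  
   █       █   █   █ █   █  
 █████████ ███ █████ █ █ █  
   █     █   █       █ █ █  
██ █ ███ ███ █ █ ███ █ █ █  
 █ █ █   █ █ █ █ █   █ █ █  
 █ █ █ ███ █ █ █ █ ███ ███  
 █   █ █   █ █ █ █   █   █  
 █████ █ █ █ ███ ███████ █  
   █   █ █       █   █   █  
 █ █ ███ █████████ █ █ █ █  
 █ █   █ █   █   █ █   █ █  
 █ ███ ███ █ █ █ █ █████ █  
 █         █   █   █     █  
██████████████████████████  
                            
                            
                            


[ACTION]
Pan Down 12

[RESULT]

 █ █   █ █   █   █ █   █ █  
 █ ███ ███ █ █ █ █ █████ █  
 █         █   █   █     █  
██████████████████████████  
                            
                            
                            
                            
                            
                            
                            
                            
                            
                            
                            
                            
                            
                            
                            


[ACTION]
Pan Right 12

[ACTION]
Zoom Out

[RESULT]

 █   █ █   █ █              
 █ █ █ █████ █              
   █   █     █              
██████████████              
                            
                            
                            
                            
                            
                            
                            
                            
                            
                            
                            
                            
                            
                            
                            


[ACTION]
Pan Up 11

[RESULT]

████ █ █████ █              
   █   █ █   █              
██ █████ █ █ █              
 █       █ █ █              
 █ █ ███ █ █ █              
 █ █ █   █ █ █              
 █ █ █ ███ ███              
 █ █ █   █   █              
 ███ ███████ █              
     █   █   █              
██████ █ █ █ █              
 █   █ █   █ █              
 █ █ █ █████ █              
   █   █     █              
██████████████              
                            
                            
                            
                            


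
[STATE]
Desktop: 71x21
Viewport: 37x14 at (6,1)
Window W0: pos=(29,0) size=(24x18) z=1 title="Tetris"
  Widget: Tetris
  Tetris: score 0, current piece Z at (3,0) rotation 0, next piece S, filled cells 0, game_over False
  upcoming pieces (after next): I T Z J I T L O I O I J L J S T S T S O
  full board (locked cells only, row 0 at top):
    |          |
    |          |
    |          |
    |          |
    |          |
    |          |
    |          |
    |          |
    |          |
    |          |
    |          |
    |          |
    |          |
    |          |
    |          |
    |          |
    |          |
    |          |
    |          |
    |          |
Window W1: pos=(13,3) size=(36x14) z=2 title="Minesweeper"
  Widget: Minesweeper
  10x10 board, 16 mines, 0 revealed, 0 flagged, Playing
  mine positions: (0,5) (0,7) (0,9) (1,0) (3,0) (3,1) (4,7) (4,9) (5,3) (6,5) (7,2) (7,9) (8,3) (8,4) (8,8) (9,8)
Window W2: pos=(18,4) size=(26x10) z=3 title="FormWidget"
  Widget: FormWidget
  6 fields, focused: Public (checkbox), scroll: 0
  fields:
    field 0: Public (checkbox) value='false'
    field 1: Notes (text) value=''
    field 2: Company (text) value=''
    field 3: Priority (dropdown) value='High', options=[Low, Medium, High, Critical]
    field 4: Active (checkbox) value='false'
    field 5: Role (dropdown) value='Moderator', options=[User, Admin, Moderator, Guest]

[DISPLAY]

                       ┃ Tetris      
                       ┠─────────────
       ┏━━━━━━━━━━━━━━━━━━━━━━━━━━━━━
       ┃ Min┏━━━━━━━━━━━━━━━━━━━━━━━━
       ┠────┃ FormWidget             
       ┃■■■■┠────────────────────────
       ┃■■■■┃> Public:     [ ]       
       ┃■■■■┃  Notes:      [        ]
       ┃■■■■┃  Company:    [        ]
       ┃■■■■┃  Priority:   [High   ▼]
       ┃■■■■┃  Active:     [ ]       
       ┃■■■■┃  Role:       [Moderat▼]
       ┃■■■■┗━━━━━━━━━━━━━━━━━━━━━━━━
       ┃■■■■■■■■■■                   


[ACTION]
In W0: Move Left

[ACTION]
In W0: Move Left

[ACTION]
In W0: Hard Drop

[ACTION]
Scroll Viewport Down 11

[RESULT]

       ┃■■■■┃> Public:     [ ]       
       ┃■■■■┃  Notes:      [        ]
       ┃■■■■┃  Company:    [        ]
       ┃■■■■┃  Priority:   [High   ▼]
       ┃■■■■┃  Active:     [ ]       
       ┃■■■■┃  Role:       [Moderat▼]
       ┃■■■■┗━━━━━━━━━━━━━━━━━━━━━━━━
       ┃■■■■■■■■■■                   
       ┃■■■■■■■■■■                   
       ┗━━━━━━━━━━━━━━━━━━━━━━━━━━━━━
                       ┗━━━━━━━━━━━━━
                                     
                                     
                                     


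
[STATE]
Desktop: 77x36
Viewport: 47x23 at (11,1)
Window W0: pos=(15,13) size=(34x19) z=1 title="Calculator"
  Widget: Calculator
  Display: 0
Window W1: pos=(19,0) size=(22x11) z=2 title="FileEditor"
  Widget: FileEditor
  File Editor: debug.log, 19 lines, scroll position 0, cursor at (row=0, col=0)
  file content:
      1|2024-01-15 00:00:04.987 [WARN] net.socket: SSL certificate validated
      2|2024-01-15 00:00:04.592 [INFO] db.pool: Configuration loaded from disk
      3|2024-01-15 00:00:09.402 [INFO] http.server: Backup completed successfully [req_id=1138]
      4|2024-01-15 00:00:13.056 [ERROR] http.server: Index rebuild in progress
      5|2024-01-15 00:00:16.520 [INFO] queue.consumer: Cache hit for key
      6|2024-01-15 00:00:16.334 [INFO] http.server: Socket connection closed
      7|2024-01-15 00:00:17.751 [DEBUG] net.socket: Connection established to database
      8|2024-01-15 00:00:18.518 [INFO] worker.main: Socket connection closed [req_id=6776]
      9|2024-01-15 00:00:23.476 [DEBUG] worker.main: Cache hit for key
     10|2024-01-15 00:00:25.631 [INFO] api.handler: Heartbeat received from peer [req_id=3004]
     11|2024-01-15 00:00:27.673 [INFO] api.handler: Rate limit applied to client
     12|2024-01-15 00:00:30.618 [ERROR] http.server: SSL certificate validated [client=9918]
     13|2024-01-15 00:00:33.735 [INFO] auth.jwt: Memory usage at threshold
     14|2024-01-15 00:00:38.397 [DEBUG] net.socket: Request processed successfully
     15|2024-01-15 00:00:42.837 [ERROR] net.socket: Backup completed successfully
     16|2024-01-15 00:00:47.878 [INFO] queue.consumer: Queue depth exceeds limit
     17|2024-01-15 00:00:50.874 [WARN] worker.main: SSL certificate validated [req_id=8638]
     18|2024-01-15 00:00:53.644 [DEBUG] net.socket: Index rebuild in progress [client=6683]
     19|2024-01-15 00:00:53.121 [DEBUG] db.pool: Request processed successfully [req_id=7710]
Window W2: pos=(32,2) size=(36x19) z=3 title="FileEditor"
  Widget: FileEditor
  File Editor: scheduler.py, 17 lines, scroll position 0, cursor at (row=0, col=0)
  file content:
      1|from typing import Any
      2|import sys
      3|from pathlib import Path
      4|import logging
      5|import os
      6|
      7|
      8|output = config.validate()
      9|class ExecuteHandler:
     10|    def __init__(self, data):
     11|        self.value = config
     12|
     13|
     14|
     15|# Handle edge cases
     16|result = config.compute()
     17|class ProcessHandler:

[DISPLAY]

        ┃ FileEditor         ┃                 
        ┠────────────┏━━━━━━━━━━━━━━━━━━━━━━━━━
        ┃█024-01-15 0┃ FileEditor              
        ┃2024-01-15 0┠─────────────────────────
        ┃2024-01-15 0┃█rom typing import Any   
        ┃2024-01-15 0┃import sys               
        ┃2024-01-15 0┃from pathlib import Path 
        ┃2024-01-15 0┃import logging           
        ┃2024-01-15 0┃import os                
        ┗━━━━━━━━━━━━┃                         
                     ┃                         
                     ┃output = config.validate(
    ┏━━━━━━━━━━━━━━━━┃class ExecuteHandler:    
    ┃ Calculator     ┃    def __init__(self, da
    ┠────────────────┃        self.value = conf
    ┃                ┃                         
    ┃┌───┬───┬───┬───┃                         
    ┃│ 7 │ 8 │ 9 │ ÷ ┃                         
    ┃├───┼───┼───┼───┃# Handle edge cases      
    ┃│ 4 │ 5 │ 6 │ × ┗━━━━━━━━━━━━━━━━━━━━━━━━━
    ┃├───┼───┼───┼───┤               ┃         
    ┃│ 1 │ 2 │ 3 │ - │               ┃         
    ┃├───┼───┼───┼───┤               ┃         


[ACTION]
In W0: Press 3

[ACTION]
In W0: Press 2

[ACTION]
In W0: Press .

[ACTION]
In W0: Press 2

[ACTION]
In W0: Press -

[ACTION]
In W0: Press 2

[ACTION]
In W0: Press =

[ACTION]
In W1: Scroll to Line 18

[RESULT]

        ┃ FileEditor         ┃                 
        ┠────────────┏━━━━━━━━━━━━━━━━━━━━━━━━━
        ┃2024-01-15 0┃ FileEditor              
        ┃2024-01-15 0┠─────────────────────────
        ┃2024-01-15 0┃█rom typing import Any   
        ┃2024-01-15 0┃import sys               
        ┃2024-01-15 0┃from pathlib import Path 
        ┃2024-01-15 0┃import logging           
        ┃2024-01-15 0┃import os                
        ┗━━━━━━━━━━━━┃                         
                     ┃                         
                     ┃output = config.validate(
    ┏━━━━━━━━━━━━━━━━┃class ExecuteHandler:    
    ┃ Calculator     ┃    def __init__(self, da
    ┠────────────────┃        self.value = conf
    ┃                ┃                         
    ┃┌───┬───┬───┬───┃                         
    ┃│ 7 │ 8 │ 9 │ ÷ ┃                         
    ┃├───┼───┼───┼───┃# Handle edge cases      
    ┃│ 4 │ 5 │ 6 │ × ┗━━━━━━━━━━━━━━━━━━━━━━━━━
    ┃├───┼───┼───┼───┤               ┃         
    ┃│ 1 │ 2 │ 3 │ - │               ┃         
    ┃├───┼───┼───┼───┤               ┃         


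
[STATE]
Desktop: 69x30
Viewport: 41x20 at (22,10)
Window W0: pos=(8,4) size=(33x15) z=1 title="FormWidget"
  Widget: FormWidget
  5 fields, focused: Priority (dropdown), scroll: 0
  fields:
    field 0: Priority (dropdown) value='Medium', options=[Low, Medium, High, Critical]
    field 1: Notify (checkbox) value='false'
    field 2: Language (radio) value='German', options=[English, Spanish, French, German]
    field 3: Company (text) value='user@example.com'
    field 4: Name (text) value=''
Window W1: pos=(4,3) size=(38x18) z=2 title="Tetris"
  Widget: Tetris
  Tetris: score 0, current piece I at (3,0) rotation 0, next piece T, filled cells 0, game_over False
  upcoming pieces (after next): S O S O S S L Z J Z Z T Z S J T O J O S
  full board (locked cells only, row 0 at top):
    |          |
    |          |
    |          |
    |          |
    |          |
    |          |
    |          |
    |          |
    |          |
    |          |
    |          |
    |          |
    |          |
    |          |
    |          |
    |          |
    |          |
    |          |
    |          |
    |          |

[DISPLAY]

                   ┃                     
                   ┃                     
                   ┃                     
                   ┃                     
                   ┃                     
                   ┃                     
                   ┃                     
                   ┃                     
                   ┃                     
                   ┃                     
━━━━━━━━━━━━━━━━━━━┛                     
                                         
                                         
                                         
                                         
                                         
                                         
                                         
                                         
                                         


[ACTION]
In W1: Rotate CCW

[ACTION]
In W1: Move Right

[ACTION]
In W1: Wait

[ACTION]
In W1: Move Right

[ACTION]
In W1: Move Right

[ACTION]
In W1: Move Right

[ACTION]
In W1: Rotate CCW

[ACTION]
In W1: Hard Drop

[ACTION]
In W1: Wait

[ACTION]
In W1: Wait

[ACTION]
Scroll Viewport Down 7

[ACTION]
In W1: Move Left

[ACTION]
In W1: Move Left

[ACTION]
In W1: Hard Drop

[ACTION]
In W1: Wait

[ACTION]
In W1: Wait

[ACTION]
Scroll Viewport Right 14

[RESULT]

             ┃                           
             ┃                           
             ┃                           
             ┃                           
             ┃                           
             ┃                           
             ┃                           
             ┃                           
             ┃                           
             ┃                           
━━━━━━━━━━━━━┛                           
                                         
                                         
                                         
                                         
                                         
                                         
                                         
                                         
                                         


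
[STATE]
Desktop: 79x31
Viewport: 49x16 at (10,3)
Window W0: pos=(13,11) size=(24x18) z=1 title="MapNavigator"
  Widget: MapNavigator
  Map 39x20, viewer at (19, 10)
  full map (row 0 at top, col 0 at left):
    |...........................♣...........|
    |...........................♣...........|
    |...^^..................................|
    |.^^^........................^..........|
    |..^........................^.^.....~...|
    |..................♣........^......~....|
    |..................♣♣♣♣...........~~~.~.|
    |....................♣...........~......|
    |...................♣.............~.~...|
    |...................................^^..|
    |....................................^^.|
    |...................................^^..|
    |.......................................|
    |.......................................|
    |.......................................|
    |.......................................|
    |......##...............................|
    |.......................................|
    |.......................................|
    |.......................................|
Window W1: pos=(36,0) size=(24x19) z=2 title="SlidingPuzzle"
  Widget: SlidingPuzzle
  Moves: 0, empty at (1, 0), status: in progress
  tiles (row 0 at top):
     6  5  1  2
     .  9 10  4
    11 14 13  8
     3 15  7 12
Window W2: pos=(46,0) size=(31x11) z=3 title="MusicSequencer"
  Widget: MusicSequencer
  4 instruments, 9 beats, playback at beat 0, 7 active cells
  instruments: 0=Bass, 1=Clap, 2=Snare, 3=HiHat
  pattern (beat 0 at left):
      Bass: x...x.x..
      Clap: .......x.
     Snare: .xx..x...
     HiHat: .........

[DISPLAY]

                          ┃┌────┬───┃      ▼12345
                          ┃│  6 │  5┃  Bass█···█·
                          ┃├────┼───┃  Clap······
                          ┃│    │  9┃ Snare·██··█
                          ┃├────┼───┃ HiHat······
                          ┃│ 11 │ 14┃            
                          ┃├────┼───┃            
                          ┃│  3 │ 15┗━━━━━━━━━━━━
   ┏━━━━━━━━━━━━━━━━━━━━━━┃└────┴────┴────┴────┘ 
   ┃ MapNavigator         ┃Moves: 0              
   ┠──────────────────────┃                      
   ┃....................^.┃                      
   ┃...................^.^┃                      
   ┃..........♣........^..┃                      
   ┃..........♣♣♣♣........┃                      
   ┃............♣.........┗━━━━━━━━━━━━━━━━━━━━━━


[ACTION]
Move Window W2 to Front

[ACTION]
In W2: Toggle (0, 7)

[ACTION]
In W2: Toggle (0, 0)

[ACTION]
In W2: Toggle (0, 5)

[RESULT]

                          ┃┌────┬───┃      ▼12345
                          ┃│  6 │  5┃  Bass····██
                          ┃├────┼───┃  Clap······
                          ┃│    │  9┃ Snare·██··█
                          ┃├────┼───┃ HiHat······
                          ┃│ 11 │ 14┃            
                          ┃├────┼───┃            
                          ┃│  3 │ 15┗━━━━━━━━━━━━
   ┏━━━━━━━━━━━━━━━━━━━━━━┃└────┴────┴────┴────┘ 
   ┃ MapNavigator         ┃Moves: 0              
   ┠──────────────────────┃                      
   ┃....................^.┃                      
   ┃...................^.^┃                      
   ┃..........♣........^..┃                      
   ┃..........♣♣♣♣........┃                      
   ┃............♣.........┗━━━━━━━━━━━━━━━━━━━━━━


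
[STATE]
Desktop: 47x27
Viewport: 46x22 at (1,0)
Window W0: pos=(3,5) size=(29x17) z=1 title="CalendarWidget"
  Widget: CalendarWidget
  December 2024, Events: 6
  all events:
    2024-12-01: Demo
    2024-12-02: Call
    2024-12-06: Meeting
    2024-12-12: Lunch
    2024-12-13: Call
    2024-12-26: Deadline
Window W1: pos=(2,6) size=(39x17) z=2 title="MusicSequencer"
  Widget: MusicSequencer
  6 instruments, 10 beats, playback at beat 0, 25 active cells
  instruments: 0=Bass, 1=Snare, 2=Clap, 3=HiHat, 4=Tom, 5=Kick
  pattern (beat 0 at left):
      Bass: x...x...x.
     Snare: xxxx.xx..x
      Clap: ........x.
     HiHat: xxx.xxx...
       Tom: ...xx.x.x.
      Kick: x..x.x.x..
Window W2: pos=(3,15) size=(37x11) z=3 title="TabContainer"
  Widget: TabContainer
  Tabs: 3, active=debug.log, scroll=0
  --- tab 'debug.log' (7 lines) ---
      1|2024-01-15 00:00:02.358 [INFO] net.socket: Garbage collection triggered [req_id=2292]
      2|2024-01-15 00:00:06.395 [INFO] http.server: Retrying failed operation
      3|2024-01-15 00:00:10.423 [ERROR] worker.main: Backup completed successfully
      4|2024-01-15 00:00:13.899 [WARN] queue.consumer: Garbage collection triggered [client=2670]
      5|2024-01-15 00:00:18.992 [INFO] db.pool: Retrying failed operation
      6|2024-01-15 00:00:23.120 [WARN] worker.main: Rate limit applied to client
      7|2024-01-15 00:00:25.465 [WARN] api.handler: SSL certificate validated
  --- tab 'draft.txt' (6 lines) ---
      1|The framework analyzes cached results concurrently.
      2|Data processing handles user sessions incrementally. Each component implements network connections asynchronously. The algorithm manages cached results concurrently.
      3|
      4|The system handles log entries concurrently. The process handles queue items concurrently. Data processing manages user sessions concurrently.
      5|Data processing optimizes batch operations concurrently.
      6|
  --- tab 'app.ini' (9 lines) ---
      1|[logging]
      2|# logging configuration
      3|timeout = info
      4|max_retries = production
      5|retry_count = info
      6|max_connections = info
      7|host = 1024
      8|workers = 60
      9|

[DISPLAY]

                                              
                                              
                                              
                                              
                                              
  ┏━━━━━━━━━━━━━━━━━━━━━━━━━━━┓               
 ┏━━━━━━━━━━━━━━━━━━━━━━━━━━━━━━━━━━━━━┓      
 ┃ MusicSequencer                      ┃      
 ┠─────────────────────────────────────┨      
 ┃      ▼123456789                     ┃      
 ┃  Bass█···█···█·                     ┃      
 ┃ Snare████·██··█                     ┃      
 ┃  Clap········█·                     ┃      
 ┃ HiHat███·███···                     ┃      
 ┃   Tom···██·█·█·                     ┃      
 ┃┏━━━━━━━━━━━━━━━━━━━━━━━━━━━━━━━━━━━┓┃      
 ┃┃ TabContainer                      ┃┃      
 ┃┠───────────────────────────────────┨┃      
 ┃┃[debug.log]│ draft.txt │ app.ini   ┃┃      
 ┃┃───────────────────────────────────┃┃      
 ┃┃2024-01-15 00:00:02.358 [INFO] net.┃┃      
 ┃┃2024-01-15 00:00:06.395 [INFO] http┃┃      


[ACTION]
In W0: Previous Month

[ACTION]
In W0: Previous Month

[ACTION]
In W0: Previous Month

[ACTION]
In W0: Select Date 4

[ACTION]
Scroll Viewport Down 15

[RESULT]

  ┏━━━━━━━━━━━━━━━━━━━━━━━━━━━┓               
 ┏━━━━━━━━━━━━━━━━━━━━━━━━━━━━━━━━━━━━━┓      
 ┃ MusicSequencer                      ┃      
 ┠─────────────────────────────────────┨      
 ┃      ▼123456789                     ┃      
 ┃  Bass█···█···█·                     ┃      
 ┃ Snare████·██··█                     ┃      
 ┃  Clap········█·                     ┃      
 ┃ HiHat███·███···                     ┃      
 ┃   Tom···██·█·█·                     ┃      
 ┃┏━━━━━━━━━━━━━━━━━━━━━━━━━━━━━━━━━━━┓┃      
 ┃┃ TabContainer                      ┃┃      
 ┃┠───────────────────────────────────┨┃      
 ┃┃[debug.log]│ draft.txt │ app.ini   ┃┃      
 ┃┃───────────────────────────────────┃┃      
 ┃┃2024-01-15 00:00:02.358 [INFO] net.┃┃      
 ┃┃2024-01-15 00:00:06.395 [INFO] http┃┃      
 ┗┃2024-01-15 00:00:10.423 [ERROR] wor┃┛      
  ┃2024-01-15 00:00:13.899 [WARN] queu┃       
  ┃2024-01-15 00:00:18.992 [INFO] db.p┃       
  ┗━━━━━━━━━━━━━━━━━━━━━━━━━━━━━━━━━━━┛       
                                              


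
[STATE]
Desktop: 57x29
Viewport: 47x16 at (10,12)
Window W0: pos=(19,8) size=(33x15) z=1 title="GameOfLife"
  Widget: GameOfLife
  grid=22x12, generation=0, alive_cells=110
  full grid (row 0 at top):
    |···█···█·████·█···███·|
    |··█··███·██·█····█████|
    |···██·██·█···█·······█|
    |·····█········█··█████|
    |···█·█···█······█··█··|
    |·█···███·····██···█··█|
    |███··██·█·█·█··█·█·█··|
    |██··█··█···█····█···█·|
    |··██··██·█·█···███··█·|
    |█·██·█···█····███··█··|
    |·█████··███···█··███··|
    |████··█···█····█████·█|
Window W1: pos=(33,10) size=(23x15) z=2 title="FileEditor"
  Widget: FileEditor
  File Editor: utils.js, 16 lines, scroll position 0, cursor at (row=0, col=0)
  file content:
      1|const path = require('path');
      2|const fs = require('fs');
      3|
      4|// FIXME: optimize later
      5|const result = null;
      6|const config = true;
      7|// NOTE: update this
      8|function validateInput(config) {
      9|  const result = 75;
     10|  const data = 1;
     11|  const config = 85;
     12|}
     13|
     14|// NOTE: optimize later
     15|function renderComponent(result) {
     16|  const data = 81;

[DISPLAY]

         ┃··█··███·██·█┠─────────────────────┨ 
         ┃···██·██·█···┃█onst path = require▲┃ 
         ┃·····█·······┃const fs = require('█┃ 
         ┃···█·█···█···┃                    ░┃ 
         ┃·█···███·····┃// FIXME: optimize l░┃ 
         ┃███··██·█·█·█┃const result = null;░┃ 
         ┃██··█··█···█·┃const config = true;░┃ 
         ┃··██··██·█·█·┃// NOTE: update this░┃ 
         ┃█·██·█···█···┃function validateInp░┃ 
         ┃·█████··███··┃  const result = 75;░┃ 
         ┗━━━━━━━━━━━━━┃  const data = 1;   ░┃ 
                       ┃  const config = 85;▼┃ 
                       ┗━━━━━━━━━━━━━━━━━━━━━┛ 
                                               
                                               
                                               


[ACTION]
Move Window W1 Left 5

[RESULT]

         ┃··█··███┠─────────────────────┨┃     
         ┃···██·██┃█onst path = require▲┃┃     
         ┃·····█··┃const fs = require('█┃┃     
         ┃···█·█··┃                    ░┃┃     
         ┃·█···███┃// FIXME: optimize l░┃┃     
         ┃███··██·┃const result = null;░┃┃     
         ┃██··█··█┃const config = true;░┃┃     
         ┃··██··██┃// NOTE: update this░┃┃     
         ┃█·██·█··┃function validateInp░┃┃     
         ┃·█████··┃  const result = 75;░┃┃     
         ┗━━━━━━━━┃  const data = 1;   ░┃┛     
                  ┃  const config = 85;▼┃      
                  ┗━━━━━━━━━━━━━━━━━━━━━┛      
                                               
                                               
                                               


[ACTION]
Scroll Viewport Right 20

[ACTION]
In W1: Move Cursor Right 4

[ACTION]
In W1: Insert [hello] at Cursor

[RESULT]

         ┃··█··███┠─────────────────────┨┃     
         ┃···██·██┃conshello█ path = re▲┃┃     
         ┃·····█··┃const fs = require('█┃┃     
         ┃···█·█··┃                    ░┃┃     
         ┃·█···███┃// FIXME: optimize l░┃┃     
         ┃███··██·┃const result = null;░┃┃     
         ┃██··█··█┃const config = true;░┃┃     
         ┃··██··██┃// NOTE: update this░┃┃     
         ┃█·██·█··┃function validateInp░┃┃     
         ┃·█████··┃  const result = 75;░┃┃     
         ┗━━━━━━━━┃  const data = 1;   ░┃┛     
                  ┃  const config = 85;▼┃      
                  ┗━━━━━━━━━━━━━━━━━━━━━┛      
                                               
                                               
                                               
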